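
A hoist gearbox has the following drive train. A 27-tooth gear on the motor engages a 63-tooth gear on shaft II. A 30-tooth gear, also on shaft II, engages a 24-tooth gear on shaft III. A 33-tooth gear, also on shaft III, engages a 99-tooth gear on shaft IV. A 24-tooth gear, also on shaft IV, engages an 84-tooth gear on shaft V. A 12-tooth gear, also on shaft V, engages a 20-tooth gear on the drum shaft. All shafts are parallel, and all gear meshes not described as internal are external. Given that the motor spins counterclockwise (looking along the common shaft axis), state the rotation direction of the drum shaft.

the motor → shaft II: external mesh, 1 reversal → CW.
shaft II → shaft III: external mesh, 1 reversal → CCW.
shaft III → shaft IV: external mesh, 1 reversal → CW.
shaft IV → shaft V: external mesh, 1 reversal → CCW.
shaft V → the drum shaft: external mesh, 1 reversal → CW.
5 reversals in total — an odd number — so the drum shaft turns opposite to the motor.

clockwise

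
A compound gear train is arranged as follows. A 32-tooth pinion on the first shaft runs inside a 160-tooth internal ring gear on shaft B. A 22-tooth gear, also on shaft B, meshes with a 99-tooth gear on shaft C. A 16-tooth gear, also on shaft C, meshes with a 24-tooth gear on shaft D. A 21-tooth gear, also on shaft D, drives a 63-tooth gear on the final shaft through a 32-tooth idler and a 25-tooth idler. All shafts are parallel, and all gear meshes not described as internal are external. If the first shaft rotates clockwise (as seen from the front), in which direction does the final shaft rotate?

the first shaft → shaft B: internal mesh, same direction → CW.
shaft B → shaft C: external mesh, 1 reversal → CCW.
shaft C → shaft D: external mesh, 1 reversal → CW.
shaft D → the final shaft: driver → idler → idler → driven is 3 external meshes, 3 reversals → CCW.
5 reversals in total — an odd number — so the final shaft turns opposite to the first shaft.

counterclockwise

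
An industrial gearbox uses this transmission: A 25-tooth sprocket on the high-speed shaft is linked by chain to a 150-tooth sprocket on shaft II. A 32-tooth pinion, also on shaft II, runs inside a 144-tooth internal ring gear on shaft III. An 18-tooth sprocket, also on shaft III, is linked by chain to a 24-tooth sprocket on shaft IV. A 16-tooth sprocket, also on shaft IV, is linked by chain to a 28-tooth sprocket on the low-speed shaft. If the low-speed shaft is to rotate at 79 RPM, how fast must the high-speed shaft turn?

4977 RPM

Overall ratio R = 6 × 4.5 × 1.3333 × 1.75 = 63.
Required input speed = output speed × R = 79 × 63 = 4977 RPM.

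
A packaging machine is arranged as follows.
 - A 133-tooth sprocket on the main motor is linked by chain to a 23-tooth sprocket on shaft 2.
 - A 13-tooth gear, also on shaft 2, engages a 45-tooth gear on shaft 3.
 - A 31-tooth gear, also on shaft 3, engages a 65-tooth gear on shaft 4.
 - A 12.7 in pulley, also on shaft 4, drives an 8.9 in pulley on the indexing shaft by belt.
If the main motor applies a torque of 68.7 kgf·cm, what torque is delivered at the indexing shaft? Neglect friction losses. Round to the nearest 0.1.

60.4 kgf·cm

After the chain (23/133): 68.7 × 0.17293 = 11.88 kgf·cm
After the gear mesh (45/13): 11.88 × 3.4615 = 41.125 kgf·cm
After the gear mesh (65/31): 41.125 × 2.0968 = 86.229 kgf·cm
After the belt (8.9/12.7): 86.229 × 0.70079 = 60.428 kgf·cm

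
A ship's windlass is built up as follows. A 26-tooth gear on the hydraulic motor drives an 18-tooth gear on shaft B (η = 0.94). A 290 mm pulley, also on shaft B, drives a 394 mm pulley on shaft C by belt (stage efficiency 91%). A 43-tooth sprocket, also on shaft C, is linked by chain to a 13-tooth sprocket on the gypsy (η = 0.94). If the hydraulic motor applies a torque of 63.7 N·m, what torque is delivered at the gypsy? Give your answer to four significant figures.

14.56 N·m

gear mesh 18/26 = 0.69231 → τ = 63.7·0.69231·0.94 = 41.454 N·m
belt 394/290 = 1.3586 → τ = 41.454·1.3586·0.91 = 51.251 N·m
chain 13/43 = 0.30233 → τ = 51.251·0.30233·0.94 = 14.565 N·m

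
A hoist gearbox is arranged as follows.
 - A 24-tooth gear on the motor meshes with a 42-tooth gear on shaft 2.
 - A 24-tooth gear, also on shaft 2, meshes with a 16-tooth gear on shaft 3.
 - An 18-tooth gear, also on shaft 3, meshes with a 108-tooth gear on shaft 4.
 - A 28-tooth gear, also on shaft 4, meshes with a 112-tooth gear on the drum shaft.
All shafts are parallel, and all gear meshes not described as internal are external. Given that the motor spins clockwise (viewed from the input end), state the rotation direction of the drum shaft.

the motor → shaft 2: external mesh, 1 reversal → CCW.
shaft 2 → shaft 3: external mesh, 1 reversal → CW.
shaft 3 → shaft 4: external mesh, 1 reversal → CCW.
shaft 4 → the drum shaft: external mesh, 1 reversal → CW.
4 reversals in total — an even number — so the drum shaft turns the same way as the motor.

clockwise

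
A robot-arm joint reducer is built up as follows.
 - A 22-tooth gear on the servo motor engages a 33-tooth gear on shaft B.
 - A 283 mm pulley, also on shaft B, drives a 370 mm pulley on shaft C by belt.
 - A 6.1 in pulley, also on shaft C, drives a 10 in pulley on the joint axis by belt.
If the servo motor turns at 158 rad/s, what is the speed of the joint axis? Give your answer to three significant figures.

gear mesh 33/22 = 1.5 → 158/1.5 = 105.33 rad/s
belt 370/283 = 1.3074 → 105.33/1.3074 = 80.566 rad/s
belt 10/6.1 = 1.6393 → 80.566/1.6393 = 49.145 rad/s

49.1 rad/s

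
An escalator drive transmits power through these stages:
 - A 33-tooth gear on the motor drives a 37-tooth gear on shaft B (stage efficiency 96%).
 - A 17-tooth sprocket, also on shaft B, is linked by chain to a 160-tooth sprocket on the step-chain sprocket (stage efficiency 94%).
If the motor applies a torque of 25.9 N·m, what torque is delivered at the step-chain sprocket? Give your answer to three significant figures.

247 N·m

gear mesh 37/33 = 1.1212 → τ = 25.9·1.1212·0.96 = 27.878 N·m
chain 160/17 = 9.4118 → τ = 27.878·9.4118·0.94 = 246.64 N·m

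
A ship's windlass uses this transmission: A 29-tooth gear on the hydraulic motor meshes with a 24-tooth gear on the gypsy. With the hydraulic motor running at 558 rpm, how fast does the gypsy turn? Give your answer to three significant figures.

674 rpm

the hydraulic motor → the gypsy (gear mesh, 24/29): 558 ÷ 0.82759 = 674.25 rpm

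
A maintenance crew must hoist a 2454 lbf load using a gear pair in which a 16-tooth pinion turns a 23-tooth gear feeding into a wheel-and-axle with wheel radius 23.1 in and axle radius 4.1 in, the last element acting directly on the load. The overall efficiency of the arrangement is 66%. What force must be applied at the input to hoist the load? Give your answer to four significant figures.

Gear pair MA = 23/16 = 1.4375.
Wheel-and-axle MA = R/r = 23.1/4.1 = 5.6341.
Combined ideal MA = 1.4375 × 5.6341 = 8.0991.
Actual MA = 8.0991 × 0.66 = 5.3454.
Effort = load / actual MA = 2454 / 5.3454 = 459.09 lbf.

459.1 lbf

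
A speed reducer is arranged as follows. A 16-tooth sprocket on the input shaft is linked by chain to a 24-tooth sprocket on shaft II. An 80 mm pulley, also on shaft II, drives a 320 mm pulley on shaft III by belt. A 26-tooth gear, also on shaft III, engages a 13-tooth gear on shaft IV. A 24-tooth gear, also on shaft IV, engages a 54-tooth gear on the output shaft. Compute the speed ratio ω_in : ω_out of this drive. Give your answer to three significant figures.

Each stage contributes driven/driver: chain 24/16 = 1.5, belt 320/80 = 4, gear mesh 13/26 = 0.5, gear mesh 54/24 = 2.25.
Overall: 1.5 × 4 × 0.5 × 2.25 = 6.75.

6.75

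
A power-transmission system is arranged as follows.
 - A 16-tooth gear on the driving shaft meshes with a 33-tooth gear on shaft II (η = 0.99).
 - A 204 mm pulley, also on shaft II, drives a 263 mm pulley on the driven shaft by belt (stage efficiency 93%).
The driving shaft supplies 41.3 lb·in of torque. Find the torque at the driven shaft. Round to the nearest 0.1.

101.1 lb·in

Gear mesh: ratio = 33/16 = 2.0625; torque at shaft II = 41.3 × 2.0625 × 0.99 = 84.329 lb·in.
Belt: ratio = 263/204 = 1.2892; torque at the driven shaft = 84.329 × 1.2892 × 0.93 = 101.11 lb·in.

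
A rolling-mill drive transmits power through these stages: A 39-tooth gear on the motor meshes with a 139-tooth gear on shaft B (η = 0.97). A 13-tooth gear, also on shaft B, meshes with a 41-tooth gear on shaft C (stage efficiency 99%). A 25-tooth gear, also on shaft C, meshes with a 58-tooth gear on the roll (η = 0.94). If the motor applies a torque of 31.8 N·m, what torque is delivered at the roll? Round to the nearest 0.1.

748.6 N·m

gear mesh 139/39 = 3.5641 → τ = 31.8·3.5641·0.97 = 109.94 N·m
gear mesh 41/13 = 3.1538 → τ = 109.94·3.1538·0.99 = 343.26 N·m
gear mesh 58/25 = 2.32 → τ = 343.26·2.32·0.94 = 748.58 N·m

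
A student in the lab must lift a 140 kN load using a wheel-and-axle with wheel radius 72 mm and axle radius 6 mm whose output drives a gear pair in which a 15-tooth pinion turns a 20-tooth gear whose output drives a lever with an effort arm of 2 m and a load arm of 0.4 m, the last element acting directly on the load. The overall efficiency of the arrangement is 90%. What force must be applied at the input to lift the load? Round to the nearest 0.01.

1.94 kN

Wheel-and-axle MA = R/r = 72/6 = 12.
Gear pair MA = 20/15 = 1.3333.
Lever MA = effort arm / load arm = 2/0.4 = 5.
Combined ideal MA = 12 × 1.3333 × 5 = 80.
Actual MA = 80 × 0.90 = 72.
Effort = load / actual MA = 140 / 72 = 1.9444 kN.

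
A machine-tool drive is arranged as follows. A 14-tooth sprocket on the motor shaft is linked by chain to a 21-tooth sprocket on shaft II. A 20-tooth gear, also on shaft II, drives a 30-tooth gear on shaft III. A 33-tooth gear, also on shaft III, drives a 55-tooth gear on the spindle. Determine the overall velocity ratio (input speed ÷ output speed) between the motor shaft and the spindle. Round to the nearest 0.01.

3.75

Each stage contributes driven/driver: chain 21/14 = 1.5, gear mesh 30/20 = 1.5, gear mesh 55/33 = 1.6667.
Overall: 1.5 × 1.5 × 1.6667 = 3.75.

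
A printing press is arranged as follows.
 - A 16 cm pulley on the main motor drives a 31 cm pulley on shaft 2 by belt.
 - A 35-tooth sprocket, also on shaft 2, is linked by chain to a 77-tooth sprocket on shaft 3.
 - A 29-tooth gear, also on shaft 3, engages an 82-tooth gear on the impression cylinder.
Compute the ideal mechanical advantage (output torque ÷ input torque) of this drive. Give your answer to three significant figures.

12.1

Each stage contributes driven/driver: belt 31/16 = 1.9375, chain 77/35 = 2.2, gear mesh 82/29 = 2.8276.
Overall: 1.9375 × 2.2 × 2.8276 = 12.053.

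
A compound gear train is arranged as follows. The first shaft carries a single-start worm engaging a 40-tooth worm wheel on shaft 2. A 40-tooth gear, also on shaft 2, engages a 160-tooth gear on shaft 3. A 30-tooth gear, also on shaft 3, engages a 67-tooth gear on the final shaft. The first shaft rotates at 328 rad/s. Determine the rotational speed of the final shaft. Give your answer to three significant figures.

worm 40/1 = 40 → 328/40 = 8.2 rad/s
gear mesh 160/40 = 4 → 8.2/4 = 2.05 rad/s
gear mesh 67/30 = 2.2333 → 2.05/2.2333 = 0.91791 rad/s

0.918 rad/s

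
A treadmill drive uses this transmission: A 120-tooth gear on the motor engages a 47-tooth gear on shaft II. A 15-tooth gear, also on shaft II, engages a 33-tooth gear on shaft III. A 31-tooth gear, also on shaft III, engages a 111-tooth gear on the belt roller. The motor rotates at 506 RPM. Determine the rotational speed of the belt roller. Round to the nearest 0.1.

164.0 RPM

the motor → shaft II (gear mesh, 47/120): 506 ÷ 0.39167 = 1291.9 RPM
shaft II → shaft III (gear mesh, 33/15): 1291.9 ÷ 2.2 = 587.23 RPM
shaft III → the belt roller (gear mesh, 111/31): 587.23 ÷ 3.5806 = 164 RPM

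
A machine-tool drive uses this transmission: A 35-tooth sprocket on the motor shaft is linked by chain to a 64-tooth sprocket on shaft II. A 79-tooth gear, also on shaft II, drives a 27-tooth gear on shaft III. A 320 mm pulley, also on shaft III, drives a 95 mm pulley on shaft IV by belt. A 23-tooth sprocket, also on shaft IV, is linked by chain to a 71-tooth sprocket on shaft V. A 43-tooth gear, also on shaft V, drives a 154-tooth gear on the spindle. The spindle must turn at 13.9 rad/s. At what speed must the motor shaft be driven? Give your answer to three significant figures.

Overall ratio R = 1.8286 × 0.34177 × 0.29688 × 3.087 × 3.5814 = 2.0512.
Required input speed = output speed × R = 13.9 × 2.0512 = 28.511 rad/s.

28.5 rad/s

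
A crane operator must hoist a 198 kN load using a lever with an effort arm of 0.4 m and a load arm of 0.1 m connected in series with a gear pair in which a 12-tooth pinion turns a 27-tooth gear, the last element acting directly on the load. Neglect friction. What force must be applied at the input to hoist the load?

Lever MA = effort arm / load arm = 0.4/0.1 = 4.
Gear pair MA = 27/12 = 2.25.
Combined ideal MA = 4 × 2.25 = 9.
Effort = load / MA = 198 / 9 = 22 kN.

22 kN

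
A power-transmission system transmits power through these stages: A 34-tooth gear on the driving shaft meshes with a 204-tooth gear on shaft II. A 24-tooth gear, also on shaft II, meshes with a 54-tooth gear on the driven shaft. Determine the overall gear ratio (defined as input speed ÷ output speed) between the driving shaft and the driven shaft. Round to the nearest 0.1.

13.5

Each stage contributes driven/driver: gear mesh 204/34 = 6, gear mesh 54/24 = 2.25.
Overall: 6 × 2.25 = 13.5.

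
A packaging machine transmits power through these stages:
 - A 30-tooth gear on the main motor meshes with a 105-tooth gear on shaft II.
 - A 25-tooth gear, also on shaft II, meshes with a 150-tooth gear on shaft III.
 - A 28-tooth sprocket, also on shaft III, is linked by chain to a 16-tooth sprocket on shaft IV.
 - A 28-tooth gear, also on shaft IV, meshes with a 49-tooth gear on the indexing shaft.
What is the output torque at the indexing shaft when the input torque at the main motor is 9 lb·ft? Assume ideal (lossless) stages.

189 lb·ft

gear mesh 105/30 = 3.5 → τ = 9·3.5 = 31.5 lb·ft
gear mesh 150/25 = 6 → τ = 31.5·6 = 189 lb·ft
chain 16/28 = 0.57143 → τ = 189·0.57143 = 108 lb·ft
gear mesh 49/28 = 1.75 → τ = 108·1.75 = 189 lb·ft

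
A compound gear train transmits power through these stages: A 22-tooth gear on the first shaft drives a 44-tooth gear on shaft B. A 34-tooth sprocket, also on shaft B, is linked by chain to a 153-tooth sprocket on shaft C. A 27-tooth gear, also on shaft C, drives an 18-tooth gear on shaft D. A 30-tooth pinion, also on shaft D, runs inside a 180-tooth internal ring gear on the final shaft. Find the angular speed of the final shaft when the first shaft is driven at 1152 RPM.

32 RPM

gear mesh 44/22 = 2 → 1152/2 = 576 RPM
chain 153/34 = 4.5 → 576/4.5 = 128 RPM
gear mesh 18/27 = 0.66667 → 128/0.66667 = 192 RPM
internal gear 180/30 = 6 → 192/6 = 32 RPM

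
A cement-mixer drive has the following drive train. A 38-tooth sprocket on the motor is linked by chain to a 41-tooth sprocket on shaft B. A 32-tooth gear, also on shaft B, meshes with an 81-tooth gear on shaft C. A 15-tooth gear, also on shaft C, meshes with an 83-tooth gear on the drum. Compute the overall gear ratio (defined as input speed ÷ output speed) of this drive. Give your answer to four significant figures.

15.11

Each stage contributes driven/driver: chain 41/38 = 1.0789, gear mesh 81/32 = 2.5312, gear mesh 83/15 = 5.5333.
Overall: 1.0789 × 2.5312 × 5.5333 = 15.112.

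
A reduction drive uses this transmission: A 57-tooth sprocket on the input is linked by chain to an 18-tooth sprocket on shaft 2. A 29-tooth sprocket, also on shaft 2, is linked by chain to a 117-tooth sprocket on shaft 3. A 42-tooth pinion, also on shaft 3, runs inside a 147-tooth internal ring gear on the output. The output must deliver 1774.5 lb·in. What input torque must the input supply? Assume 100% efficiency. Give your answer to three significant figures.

Overall ratio R = 0.31579 × 4.0345 × 3.5 = 4.4592.
Input torque = output torque / R = 1774.5 / 4.4592 = 397.94 lb·in.

398 lb·in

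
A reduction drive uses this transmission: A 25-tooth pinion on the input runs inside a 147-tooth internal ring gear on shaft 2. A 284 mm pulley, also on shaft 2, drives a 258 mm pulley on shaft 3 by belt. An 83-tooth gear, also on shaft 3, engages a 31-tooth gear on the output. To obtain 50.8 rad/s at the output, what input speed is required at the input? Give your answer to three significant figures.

Overall ratio R = 5.88 × 0.90845 × 0.37349 = 1.9951.
Required input speed = output speed × R = 50.8 × 1.9951 = 101.35 rad/s.

101 rad/s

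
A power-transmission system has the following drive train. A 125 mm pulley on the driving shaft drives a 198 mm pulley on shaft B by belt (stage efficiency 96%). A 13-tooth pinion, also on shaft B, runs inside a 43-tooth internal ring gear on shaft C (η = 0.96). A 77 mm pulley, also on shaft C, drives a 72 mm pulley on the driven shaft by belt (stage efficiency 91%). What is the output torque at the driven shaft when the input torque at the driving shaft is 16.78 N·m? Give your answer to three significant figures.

68.9 N·m

Belt: ratio = 198/125 = 1.584; torque at shaft B = 16.78 × 1.584 × 0.96 = 25.516 N·m.
Internal gear: ratio = 43/13 = 3.3077; torque at shaft C = 25.516 × 3.3077 × 0.96 = 81.024 N·m.
Belt: ratio = 72/77 = 0.93506; torque at the driven shaft = 81.024 × 0.93506 × 0.91 = 68.944 N·m.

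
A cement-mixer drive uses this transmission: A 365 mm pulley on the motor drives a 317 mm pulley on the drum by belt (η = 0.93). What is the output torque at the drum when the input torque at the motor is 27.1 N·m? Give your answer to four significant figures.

After the belt (317/365): 27.1 × 0.86849 × 0.93 = 21.889 N·m

21.89 N·m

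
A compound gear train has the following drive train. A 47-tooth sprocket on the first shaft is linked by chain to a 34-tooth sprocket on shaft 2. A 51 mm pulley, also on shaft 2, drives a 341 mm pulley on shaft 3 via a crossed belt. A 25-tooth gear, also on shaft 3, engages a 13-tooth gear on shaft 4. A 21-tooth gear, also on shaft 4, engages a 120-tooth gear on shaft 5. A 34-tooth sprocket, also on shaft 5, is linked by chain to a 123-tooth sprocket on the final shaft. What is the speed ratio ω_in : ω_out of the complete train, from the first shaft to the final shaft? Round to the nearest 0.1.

Each stage contributes driven/driver: chain 34/47 = 0.7234, belt 341/51 = 6.6863, gear mesh 13/25 = 0.52, gear mesh 120/21 = 5.7143, chain 123/34 = 3.6176.
Overall: 0.7234 × 6.6863 × 0.52 × 5.7143 × 3.6176 = 51.994.

52.0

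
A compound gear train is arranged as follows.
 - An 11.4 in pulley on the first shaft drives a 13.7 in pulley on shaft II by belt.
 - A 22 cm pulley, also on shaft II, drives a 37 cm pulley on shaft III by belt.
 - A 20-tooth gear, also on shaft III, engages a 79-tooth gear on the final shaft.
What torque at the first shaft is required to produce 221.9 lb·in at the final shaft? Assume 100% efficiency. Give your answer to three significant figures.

Overall ratio R = 1.2018 × 1.6818 × 3.95 = 7.9835.
Input torque = output torque / R = 221.9 / 7.9835 = 27.795 lb·in.

27.8 lb·in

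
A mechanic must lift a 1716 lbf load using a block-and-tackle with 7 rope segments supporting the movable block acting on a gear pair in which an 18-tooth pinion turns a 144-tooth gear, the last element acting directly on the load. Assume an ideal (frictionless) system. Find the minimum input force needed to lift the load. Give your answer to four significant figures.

30.64 lbf

Block-and-tackle MA = number of supporting rope parts = 7.
Gear pair MA = 144/18 = 8.
Combined ideal MA = 7 × 8 = 56.
Effort = load / MA = 1716 / 56 = 30.643 lbf.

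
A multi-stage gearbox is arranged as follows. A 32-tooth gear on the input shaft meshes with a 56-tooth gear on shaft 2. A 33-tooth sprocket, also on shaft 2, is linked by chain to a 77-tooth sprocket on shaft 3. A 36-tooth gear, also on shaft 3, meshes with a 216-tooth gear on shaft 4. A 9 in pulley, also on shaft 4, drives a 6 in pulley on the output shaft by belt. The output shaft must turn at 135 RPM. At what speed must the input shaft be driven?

2205 RPM

Overall ratio R = 1.75 × 2.3333 × 6 × 0.66667 = 16.333.
Required input speed = output speed × R = 135 × 16.333 = 2205 RPM.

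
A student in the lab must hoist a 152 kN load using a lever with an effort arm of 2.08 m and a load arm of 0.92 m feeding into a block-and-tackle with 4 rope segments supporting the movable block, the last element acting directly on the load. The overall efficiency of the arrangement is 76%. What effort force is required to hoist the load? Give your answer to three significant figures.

Lever MA = effort arm / load arm = 2.08/0.92 = 2.2609.
Block-and-tackle MA = number of supporting rope parts = 4.
Combined ideal MA = 2.2609 × 4 = 9.0435.
Actual MA = 9.0435 × 0.76 = 6.873.
Effort = load / actual MA = 152 / 6.873 = 22.115 kN.

22.1 kN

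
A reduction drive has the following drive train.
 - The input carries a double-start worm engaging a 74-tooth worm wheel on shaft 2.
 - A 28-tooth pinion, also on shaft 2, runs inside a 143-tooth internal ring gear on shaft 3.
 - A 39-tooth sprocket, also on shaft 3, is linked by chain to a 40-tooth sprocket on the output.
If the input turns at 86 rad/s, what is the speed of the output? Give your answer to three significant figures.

Worm: ratio = 74/2 = 37, so shaft 2 turns at 86 / 37 = 2.3243 rad/s.
Internal gear: ratio = 143/28 = 5.1071, so shaft 3 turns at 2.3243 / 5.1071 = 0.45511 rad/s.
Chain: ratio = 40/39 = 1.0256, so the output turns at 0.45511 / 1.0256 = 0.44373 rad/s.

0.444 rad/s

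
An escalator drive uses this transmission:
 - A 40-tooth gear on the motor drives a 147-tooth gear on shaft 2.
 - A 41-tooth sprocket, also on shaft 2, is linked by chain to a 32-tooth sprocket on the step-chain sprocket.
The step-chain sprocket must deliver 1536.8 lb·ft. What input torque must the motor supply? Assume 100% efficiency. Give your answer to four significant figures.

535.8 lb·ft

Overall ratio R = 3.675 × 0.78049 = 2.8683.
Input torque = output torque / R = 1536.8 / 2.8683 = 535.79 lb·ft.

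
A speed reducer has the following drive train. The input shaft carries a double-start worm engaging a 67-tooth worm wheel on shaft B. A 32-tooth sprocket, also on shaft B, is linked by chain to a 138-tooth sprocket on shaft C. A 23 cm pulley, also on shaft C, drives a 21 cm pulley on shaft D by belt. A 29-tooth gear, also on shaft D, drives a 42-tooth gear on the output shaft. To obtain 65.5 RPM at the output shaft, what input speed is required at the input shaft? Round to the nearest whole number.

Overall ratio R = 33.5 × 4.3125 × 0.91304 × 1.4483 = 191.04.
Required input speed = output speed × R = 65.5 × 191.04 = 12513 RPM.

12513 RPM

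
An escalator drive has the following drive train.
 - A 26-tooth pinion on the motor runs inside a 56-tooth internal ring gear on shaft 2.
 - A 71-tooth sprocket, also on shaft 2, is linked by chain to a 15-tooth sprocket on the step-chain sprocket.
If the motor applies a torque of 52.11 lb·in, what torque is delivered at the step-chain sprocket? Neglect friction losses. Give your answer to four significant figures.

After the internal gear (56/26): 52.11 × 2.1538 = 112.24 lb·in
After the chain (15/71): 112.24 × 0.21127 = 23.712 lb·in

23.71 lb·in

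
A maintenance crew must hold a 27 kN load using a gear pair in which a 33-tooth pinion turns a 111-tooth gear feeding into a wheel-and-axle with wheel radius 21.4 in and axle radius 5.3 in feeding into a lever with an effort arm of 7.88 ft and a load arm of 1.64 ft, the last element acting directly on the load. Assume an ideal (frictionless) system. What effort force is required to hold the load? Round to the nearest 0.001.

Gear pair MA = 111/33 = 3.3636.
Wheel-and-axle MA = R/r = 21.4/5.3 = 4.0377.
Lever MA = effort arm / load arm = 7.88/1.64 = 4.8049.
Combined ideal MA = 3.3636 × 4.0377 × 4.8049 = 65.257.
Effort = load / MA = 27 / 65.257 = 0.41375 kN.

0.414 kN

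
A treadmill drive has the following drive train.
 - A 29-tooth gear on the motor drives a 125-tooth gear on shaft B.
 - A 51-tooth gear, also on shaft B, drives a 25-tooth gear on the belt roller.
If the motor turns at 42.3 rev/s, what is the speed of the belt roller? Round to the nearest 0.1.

20.0 rev/s

the motor → shaft B (gear mesh, 125/29): 42.3 ÷ 4.3103 = 9.8136 rev/s
shaft B → the belt roller (gear mesh, 25/51): 9.8136 ÷ 0.4902 = 20.02 rev/s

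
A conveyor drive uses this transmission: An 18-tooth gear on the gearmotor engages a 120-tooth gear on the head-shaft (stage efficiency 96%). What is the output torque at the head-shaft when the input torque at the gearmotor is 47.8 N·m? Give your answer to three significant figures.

306 N·m

After the gear mesh (120/18): 47.8 × 6.6667 × 0.96 = 305.92 N·m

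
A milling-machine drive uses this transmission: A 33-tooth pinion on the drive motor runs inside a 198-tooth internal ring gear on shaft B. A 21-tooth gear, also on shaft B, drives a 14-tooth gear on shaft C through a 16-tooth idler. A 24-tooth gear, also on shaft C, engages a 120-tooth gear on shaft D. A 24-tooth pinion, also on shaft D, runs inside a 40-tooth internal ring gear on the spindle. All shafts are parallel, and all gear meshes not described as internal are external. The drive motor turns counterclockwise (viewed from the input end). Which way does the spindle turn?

the drive motor → shaft B: internal mesh, same direction → CCW.
shaft B → shaft C: driver → idler → driven is 2 external meshes, 2 reversals → CCW.
shaft C → shaft D: external mesh, 1 reversal → CW.
shaft D → the spindle: internal mesh, same direction → CW.
3 reversals in total — an odd number — so the spindle turns opposite to the drive motor.

clockwise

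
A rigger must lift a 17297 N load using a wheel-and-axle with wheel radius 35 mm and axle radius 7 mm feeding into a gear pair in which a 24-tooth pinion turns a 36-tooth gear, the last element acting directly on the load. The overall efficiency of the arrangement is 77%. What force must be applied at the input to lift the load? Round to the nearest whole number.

Wheel-and-axle MA = R/r = 35/7 = 5.
Gear pair MA = 36/24 = 1.5.
Combined ideal MA = 5 × 1.5 = 7.5.
Actual MA = 7.5 × 0.77 = 5.775.
Effort = load / actual MA = 17297 / 5.775 = 2995.2 N.

2995 N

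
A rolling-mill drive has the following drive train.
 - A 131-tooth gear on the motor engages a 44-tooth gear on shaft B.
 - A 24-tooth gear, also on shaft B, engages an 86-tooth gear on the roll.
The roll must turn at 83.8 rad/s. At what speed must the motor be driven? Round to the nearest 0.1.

100.9 rad/s

Overall ratio R = 0.33588 × 3.5833 = 1.2036.
Required input speed = output speed × R = 83.8 × 1.2036 = 100.86 rad/s.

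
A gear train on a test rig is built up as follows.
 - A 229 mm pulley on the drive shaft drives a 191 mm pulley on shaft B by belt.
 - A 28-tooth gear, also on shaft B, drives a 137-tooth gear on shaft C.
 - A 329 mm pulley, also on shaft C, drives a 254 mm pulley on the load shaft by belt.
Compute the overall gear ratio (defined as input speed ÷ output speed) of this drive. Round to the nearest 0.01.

3.15

Each stage contributes driven/driver: belt 191/229 = 0.83406, gear mesh 137/28 = 4.8929, belt 254/329 = 0.77204.
Overall: 0.83406 × 4.8929 × 0.77204 = 3.1506.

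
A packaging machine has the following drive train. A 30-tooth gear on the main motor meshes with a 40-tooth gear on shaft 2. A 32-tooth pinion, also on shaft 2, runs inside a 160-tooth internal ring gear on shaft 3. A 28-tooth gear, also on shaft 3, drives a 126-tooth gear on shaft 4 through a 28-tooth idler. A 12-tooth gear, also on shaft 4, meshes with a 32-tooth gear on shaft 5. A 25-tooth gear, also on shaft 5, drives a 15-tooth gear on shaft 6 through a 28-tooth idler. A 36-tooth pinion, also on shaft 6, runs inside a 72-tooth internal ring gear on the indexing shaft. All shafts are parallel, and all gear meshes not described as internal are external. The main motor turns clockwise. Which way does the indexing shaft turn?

the main motor → shaft 2: external mesh, 1 reversal → CCW.
shaft 2 → shaft 3: internal mesh, same direction → CCW.
shaft 3 → shaft 4: driver → idler → driven is 2 external meshes, 2 reversals → CCW.
shaft 4 → shaft 5: external mesh, 1 reversal → CW.
shaft 5 → shaft 6: driver → idler → driven is 2 external meshes, 2 reversals → CW.
shaft 6 → the indexing shaft: internal mesh, same direction → CW.
6 reversals in total — an even number — so the indexing shaft turns the same way as the main motor.

clockwise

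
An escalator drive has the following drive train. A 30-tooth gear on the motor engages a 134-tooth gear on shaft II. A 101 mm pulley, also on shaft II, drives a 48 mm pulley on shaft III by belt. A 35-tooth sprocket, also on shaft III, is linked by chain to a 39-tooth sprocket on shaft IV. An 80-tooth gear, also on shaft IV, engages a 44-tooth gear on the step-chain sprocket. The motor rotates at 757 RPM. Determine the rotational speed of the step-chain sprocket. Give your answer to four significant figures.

the motor → shaft II (gear mesh, 134/30): 757 ÷ 4.4667 = 169.48 RPM
shaft II → shaft III (belt, 48/101): 169.48 ÷ 0.47525 = 356.61 RPM
shaft III → shaft IV (chain, 39/35): 356.61 ÷ 1.1143 = 320.03 RPM
shaft IV → the step-chain sprocket (gear mesh, 44/80): 320.03 ÷ 0.55 = 581.88 RPM

581.9 RPM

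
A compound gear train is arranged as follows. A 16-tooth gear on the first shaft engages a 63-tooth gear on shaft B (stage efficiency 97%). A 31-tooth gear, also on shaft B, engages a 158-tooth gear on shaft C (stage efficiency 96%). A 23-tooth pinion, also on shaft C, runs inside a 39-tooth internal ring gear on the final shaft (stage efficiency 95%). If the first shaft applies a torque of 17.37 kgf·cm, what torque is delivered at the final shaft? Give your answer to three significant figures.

523 kgf·cm

Gear mesh: ratio = 63/16 = 3.9375; torque at shaft B = 17.37 × 3.9375 × 0.97 = 66.343 kgf·cm.
Gear mesh: ratio = 158/31 = 5.0968; torque at shaft C = 66.343 × 5.0968 × 0.96 = 324.61 kgf·cm.
Internal gear: ratio = 39/23 = 1.6957; torque at the final shaft = 324.61 × 1.6957 × 0.95 = 522.9 kgf·cm.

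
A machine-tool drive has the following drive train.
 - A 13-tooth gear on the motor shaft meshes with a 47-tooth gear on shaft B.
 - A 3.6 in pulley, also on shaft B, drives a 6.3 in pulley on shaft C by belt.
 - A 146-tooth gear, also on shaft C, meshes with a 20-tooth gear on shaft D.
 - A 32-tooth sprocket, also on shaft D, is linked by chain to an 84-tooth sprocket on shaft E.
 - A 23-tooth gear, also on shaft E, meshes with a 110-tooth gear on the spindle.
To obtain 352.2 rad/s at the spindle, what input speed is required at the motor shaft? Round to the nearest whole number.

Overall ratio R = 3.6154 × 1.75 × 0.13699 × 2.625 × 4.7826 = 10.881.
Required input speed = output speed × R = 352.2 × 10.881 = 3832.2 rad/s.

3832 rad/s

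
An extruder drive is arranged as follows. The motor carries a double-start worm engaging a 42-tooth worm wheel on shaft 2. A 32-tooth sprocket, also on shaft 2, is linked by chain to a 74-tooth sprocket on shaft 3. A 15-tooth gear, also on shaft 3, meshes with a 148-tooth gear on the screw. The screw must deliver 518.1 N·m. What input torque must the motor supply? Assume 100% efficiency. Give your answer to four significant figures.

Overall ratio R = 21 × 2.3125 × 9.8667 = 479.15.
Input torque = output torque / R = 518.1 / 479.15 = 1.0813 N·m.

1.081 N·m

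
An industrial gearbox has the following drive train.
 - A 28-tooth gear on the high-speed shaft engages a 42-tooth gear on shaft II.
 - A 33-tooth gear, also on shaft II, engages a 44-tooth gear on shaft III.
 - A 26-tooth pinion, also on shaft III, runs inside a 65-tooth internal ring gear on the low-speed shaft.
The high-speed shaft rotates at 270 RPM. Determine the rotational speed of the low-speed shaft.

54 RPM

Gear mesh: ratio = 42/28 = 1.5, so shaft II turns at 270 / 1.5 = 180 RPM.
Gear mesh: ratio = 44/33 = 1.3333, so shaft III turns at 180 / 1.3333 = 135 RPM.
Internal gear: ratio = 65/26 = 2.5, so the low-speed shaft turns at 135 / 2.5 = 54 RPM.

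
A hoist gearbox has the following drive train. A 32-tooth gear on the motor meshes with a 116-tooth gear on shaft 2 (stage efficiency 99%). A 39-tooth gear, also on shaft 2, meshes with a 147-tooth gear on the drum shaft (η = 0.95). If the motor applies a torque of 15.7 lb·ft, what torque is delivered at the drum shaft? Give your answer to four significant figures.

201.8 lb·ft

gear mesh 116/32 = 3.625 → τ = 15.7·3.625·0.99 = 56.343 lb·ft
gear mesh 147/39 = 3.7692 → τ = 56.343·3.7692·0.95 = 201.75 lb·ft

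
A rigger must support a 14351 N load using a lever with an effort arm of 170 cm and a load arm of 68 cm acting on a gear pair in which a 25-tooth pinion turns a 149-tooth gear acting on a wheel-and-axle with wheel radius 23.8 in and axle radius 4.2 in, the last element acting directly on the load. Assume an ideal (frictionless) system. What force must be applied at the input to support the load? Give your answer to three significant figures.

170 N

Lever MA = effort arm / load arm = 170/68 = 2.5.
Gear pair MA = 149/25 = 5.96.
Wheel-and-axle MA = R/r = 23.8/4.2 = 5.6667.
Combined ideal MA = 2.5 × 5.96 × 5.6667 = 84.433.
Effort = load / MA = 14351 / 84.433 = 169.97 N.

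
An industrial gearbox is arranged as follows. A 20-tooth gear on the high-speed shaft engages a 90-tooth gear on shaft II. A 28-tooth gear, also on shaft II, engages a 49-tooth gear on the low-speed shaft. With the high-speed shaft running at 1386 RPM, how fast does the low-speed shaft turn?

gear mesh 90/20 = 4.5 → 1386/4.5 = 308 RPM
gear mesh 49/28 = 1.75 → 308/1.75 = 176 RPM

176 RPM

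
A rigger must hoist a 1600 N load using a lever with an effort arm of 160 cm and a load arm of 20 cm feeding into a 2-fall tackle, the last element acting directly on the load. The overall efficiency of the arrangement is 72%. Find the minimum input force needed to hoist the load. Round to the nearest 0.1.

138.9 N

Lever MA = effort arm / load arm = 160/20 = 8.
Block-and-tackle MA = number of supporting rope parts = 2.
Combined ideal MA = 8 × 2 = 16.
Actual MA = 16 × 0.72 = 11.52.
Effort = load / actual MA = 1600 / 11.52 = 138.89 N.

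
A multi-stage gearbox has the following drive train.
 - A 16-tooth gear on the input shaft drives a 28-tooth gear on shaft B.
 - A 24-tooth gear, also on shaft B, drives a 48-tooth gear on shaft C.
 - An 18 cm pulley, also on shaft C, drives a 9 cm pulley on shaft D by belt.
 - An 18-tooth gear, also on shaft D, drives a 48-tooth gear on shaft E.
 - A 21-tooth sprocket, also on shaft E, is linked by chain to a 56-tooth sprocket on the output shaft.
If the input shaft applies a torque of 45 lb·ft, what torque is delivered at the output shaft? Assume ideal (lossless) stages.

560 lb·ft

After the gear mesh (28/16): 45 × 1.75 = 78.75 lb·ft
After the gear mesh (48/24): 78.75 × 2 = 157.5 lb·ft
After the belt (9/18): 157.5 × 0.5 = 78.75 lb·ft
After the gear mesh (48/18): 78.75 × 2.6667 = 210 lb·ft
After the chain (56/21): 210 × 2.6667 = 560 lb·ft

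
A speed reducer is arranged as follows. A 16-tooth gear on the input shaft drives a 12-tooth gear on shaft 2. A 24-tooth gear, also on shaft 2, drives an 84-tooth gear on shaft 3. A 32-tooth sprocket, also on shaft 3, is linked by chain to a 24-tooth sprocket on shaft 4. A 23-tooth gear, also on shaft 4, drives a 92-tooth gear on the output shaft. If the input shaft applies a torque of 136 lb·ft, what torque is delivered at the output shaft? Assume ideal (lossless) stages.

After the gear mesh (12/16): 136 × 0.75 = 102 lb·ft
After the gear mesh (84/24): 102 × 3.5 = 357 lb·ft
After the chain (24/32): 357 × 0.75 = 267.75 lb·ft
After the gear mesh (92/23): 267.75 × 4 = 1071 lb·ft

1071 lb·ft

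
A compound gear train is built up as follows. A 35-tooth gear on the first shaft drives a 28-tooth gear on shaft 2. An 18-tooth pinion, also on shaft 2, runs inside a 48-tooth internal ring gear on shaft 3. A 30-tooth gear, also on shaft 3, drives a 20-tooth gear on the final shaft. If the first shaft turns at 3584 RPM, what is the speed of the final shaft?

the first shaft → shaft 2 (gear mesh, 28/35): 3584 ÷ 0.8 = 4480 RPM
shaft 2 → shaft 3 (internal gear, 48/18): 4480 ÷ 2.6667 = 1680 RPM
shaft 3 → the final shaft (gear mesh, 20/30): 1680 ÷ 0.66667 = 2520 RPM

2520 RPM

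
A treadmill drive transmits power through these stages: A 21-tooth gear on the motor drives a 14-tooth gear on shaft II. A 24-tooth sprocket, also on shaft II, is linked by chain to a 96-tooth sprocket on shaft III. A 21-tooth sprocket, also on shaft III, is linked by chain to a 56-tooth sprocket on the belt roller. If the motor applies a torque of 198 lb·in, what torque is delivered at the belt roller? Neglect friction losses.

1408 lb·in

Gear mesh: ratio = 14/21 = 0.66667; torque at shaft II = 198 × 0.66667 = 132 lb·in.
Chain: ratio = 96/24 = 4; torque at shaft III = 132 × 4 = 528 lb·in.
Chain: ratio = 56/21 = 2.6667; torque at the belt roller = 528 × 2.6667 = 1408 lb·in.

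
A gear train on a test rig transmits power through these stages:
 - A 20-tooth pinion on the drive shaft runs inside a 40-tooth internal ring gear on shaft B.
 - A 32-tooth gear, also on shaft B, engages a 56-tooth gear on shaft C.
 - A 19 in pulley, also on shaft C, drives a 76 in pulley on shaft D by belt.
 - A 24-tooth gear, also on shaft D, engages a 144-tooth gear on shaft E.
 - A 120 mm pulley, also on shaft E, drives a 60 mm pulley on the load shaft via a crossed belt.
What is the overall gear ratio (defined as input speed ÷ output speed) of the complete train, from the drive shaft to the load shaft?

Each stage contributes driven/driver: internal gear 40/20 = 2, gear mesh 56/32 = 1.75, belt 76/19 = 4, gear mesh 144/24 = 6, belt 60/120 = 0.5.
Overall: 2 × 1.75 × 4 × 6 × 0.5 = 42.

42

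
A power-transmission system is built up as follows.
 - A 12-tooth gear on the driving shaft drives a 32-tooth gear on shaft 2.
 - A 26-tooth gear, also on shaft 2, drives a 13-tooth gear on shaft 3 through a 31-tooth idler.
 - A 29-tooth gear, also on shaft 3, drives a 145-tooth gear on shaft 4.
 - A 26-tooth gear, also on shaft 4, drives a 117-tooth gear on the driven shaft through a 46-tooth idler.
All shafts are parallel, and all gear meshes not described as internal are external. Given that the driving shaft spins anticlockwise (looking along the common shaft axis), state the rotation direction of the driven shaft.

anticlockwise

the driving shaft → shaft 2: external mesh, 1 reversal → CW.
shaft 2 → shaft 3: driver → idler → driven is 2 external meshes, 2 reversals → CW.
shaft 3 → shaft 4: external mesh, 1 reversal → CCW.
shaft 4 → the driven shaft: driver → idler → driven is 2 external meshes, 2 reversals → CCW.
6 reversals in total — an even number — so the driven shaft turns the same way as the driving shaft.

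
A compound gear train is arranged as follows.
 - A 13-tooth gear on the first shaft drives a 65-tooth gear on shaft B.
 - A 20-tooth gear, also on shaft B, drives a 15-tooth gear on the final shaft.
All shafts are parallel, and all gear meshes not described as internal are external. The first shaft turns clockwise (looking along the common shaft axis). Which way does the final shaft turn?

the first shaft → shaft B: external mesh, 1 reversal → CCW.
shaft B → the final shaft: external mesh, 1 reversal → CW.
2 reversals in total — an even number — so the final shaft turns the same way as the first shaft.

clockwise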